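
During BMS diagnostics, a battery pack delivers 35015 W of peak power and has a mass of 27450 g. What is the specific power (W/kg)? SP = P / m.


Convert: m = 27450 g = 27.45 kg
Specific power = 35015 W / 27.45 kg = 1276 W/kg

1276 W/kg


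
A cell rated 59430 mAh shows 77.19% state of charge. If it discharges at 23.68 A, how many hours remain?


Convert: C_total = 59430 mAh = 59.43 Ah
Step 1: remaining = SOC/100 * C_total = 77.19/100 * 59.43 = 45.874 Ah
Step 2: t = remaining / I = 45.874 / 23.68 = 1.937 hr

1.937 hr


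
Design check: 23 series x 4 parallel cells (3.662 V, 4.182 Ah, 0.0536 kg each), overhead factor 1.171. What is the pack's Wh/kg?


Step 1: V_pack = 23 * 3.662 = 84.226 V
Step 2: C_pack = 4 * 4.182 = 16.728 Ah
Step 3: E_pack = V_pack * C_pack = 84.226 * 16.728 = 1408.9 Wh
Step 4: m_pack = 23 * 4 * 0.0536 * 1.171 = 5.7744 kg
Step 5: ED = E_pack / m_pack = 1408.9 / 5.7744 = 244.0 Wh/kg

244.0 Wh/kg


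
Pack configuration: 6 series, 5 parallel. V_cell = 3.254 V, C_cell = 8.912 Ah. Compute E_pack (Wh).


E = Ns * Vcell * Np * Ccell = 6 * 3.254 * 5 * 8.912 = 870.0 Wh

870.0 Wh


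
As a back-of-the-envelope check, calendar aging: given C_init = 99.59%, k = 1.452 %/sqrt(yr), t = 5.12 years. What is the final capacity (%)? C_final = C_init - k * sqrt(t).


sqrt(t) = sqrt(5.12) = 2.2627
C_final = 99.59 - 1.452 * 2.2627 = 96.30%

96.30%


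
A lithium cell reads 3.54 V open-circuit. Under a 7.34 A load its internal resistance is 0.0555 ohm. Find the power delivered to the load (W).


Step 1: V_terminal = OCV - I*R = 3.54 - 7.34 * 0.0555 = 3.1326 V
Step 2: P_out = V_terminal * I = 3.1326 * 7.34 = 22.99 W

22.99 W


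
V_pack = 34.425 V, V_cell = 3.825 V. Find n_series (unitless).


Rearranging: n = V_pack / V_cell = 34.425 / 3.825 = 9 cells

9


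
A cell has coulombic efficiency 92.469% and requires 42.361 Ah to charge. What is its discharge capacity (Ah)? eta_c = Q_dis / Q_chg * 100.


Q_dis = eta/100 * Q_chg = 92.469/100 * 42.361 = 39.17 Ah

39.17 Ah


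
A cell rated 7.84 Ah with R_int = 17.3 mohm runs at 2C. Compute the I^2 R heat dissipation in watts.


Convert: R = 17.3 mohm = 0.0173 ohm
Step 1: I = C_rate * capacity = 2 * 7.84 = 15.68 A
Step 2: Q = I^2 * R = 15.68^2 * 0.0173 = 245.86 * 0.0173 = 4.253 W

4.253 W


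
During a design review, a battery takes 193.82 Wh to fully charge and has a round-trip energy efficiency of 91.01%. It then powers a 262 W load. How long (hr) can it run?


Step 1: E_discharge = eta/100 * E_charge = 91.01/100 * 193.82 = 176.4 Wh
Step 2: t = E_discharge / P = 176.4 / 262 = 0.6733 hr

0.6733 hr


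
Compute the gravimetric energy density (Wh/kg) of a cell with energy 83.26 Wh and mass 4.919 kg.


ED = E / m = 83.26 / 4.919 = 16.93 Wh/kg

16.93 Wh/kg


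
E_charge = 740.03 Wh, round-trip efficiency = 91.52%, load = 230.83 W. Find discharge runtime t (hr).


Step 1: E_discharge = eta/100 * E_charge = 91.52/100 * 740.03 = 677.28 Wh
Step 2: t = E_discharge / P = 677.28 / 230.83 = 2.934 hr

2.934 hr


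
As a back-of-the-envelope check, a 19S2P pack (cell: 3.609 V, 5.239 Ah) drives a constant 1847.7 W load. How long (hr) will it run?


Step 1: E_pack = Ns * V_cell * Np * C_cell = 19 * 3.609 * 2 * 5.239 = 718.49 Wh
Step 2: t = E_pack / P = 718.49 / 1847.7 = 0.3889 hr

0.3889 hr


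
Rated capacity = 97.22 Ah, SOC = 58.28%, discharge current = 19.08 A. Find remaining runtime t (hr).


Step 1: remaining = SOC/100 * C_total = 58.28/100 * 97.22 = 56.66 Ah
Step 2: t = remaining / I = 56.66 / 19.08 = 2.970 hr

2.970 hr


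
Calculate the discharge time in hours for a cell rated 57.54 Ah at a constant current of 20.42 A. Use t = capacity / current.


Runtime = 57.54 Ah / 20.42 A = 2.818 hr

2.818 hr


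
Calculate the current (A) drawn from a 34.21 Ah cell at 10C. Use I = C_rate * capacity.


I = C_rate * capacity = 10 * 34.21 = 342.1 A

342.1 A


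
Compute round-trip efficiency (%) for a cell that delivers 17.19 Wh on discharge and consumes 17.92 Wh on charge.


Round-trip efficiency = 17.19/17.92 * 100% = 95.93%

95.93%


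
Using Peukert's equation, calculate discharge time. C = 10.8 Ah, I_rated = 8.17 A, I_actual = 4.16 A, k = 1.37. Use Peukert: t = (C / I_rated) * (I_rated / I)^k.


t_rated = C / I_rated = 10.8 / 8.17 = 1.3219 hr
(I_rated/I)^k = (1.9639)^1.37 = 2.521
t = t_rated * (I_rated/I)^k = 1.3219 * 2.521 = 3.333 hr

3.333 hr


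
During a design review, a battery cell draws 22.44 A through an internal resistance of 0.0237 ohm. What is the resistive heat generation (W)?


Q = I^2 * R = 22.44^2 * 0.0237 = 11.93 W

11.93 W


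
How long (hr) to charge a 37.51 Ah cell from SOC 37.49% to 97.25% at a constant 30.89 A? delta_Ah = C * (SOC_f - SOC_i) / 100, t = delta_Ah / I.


Step 1: dSOC = 97.25% - 37.49% = 59.76%
Step 2: delta_Ah = 37.51 * 59.76 / 100 = 22.416 Ah
Step 3: t = 22.416 / 30.89 = 0.7257 hr

0.7257 hr


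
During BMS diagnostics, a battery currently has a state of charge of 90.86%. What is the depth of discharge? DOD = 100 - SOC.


DOD = 100 - SOC = 100 - 90.86 = 9.14%

9.14%


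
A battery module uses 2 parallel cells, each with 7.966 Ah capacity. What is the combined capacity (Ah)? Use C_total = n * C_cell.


Parallel capacities add: 2 * 7.966 Ah = 15.932 Ah

15.932 Ah


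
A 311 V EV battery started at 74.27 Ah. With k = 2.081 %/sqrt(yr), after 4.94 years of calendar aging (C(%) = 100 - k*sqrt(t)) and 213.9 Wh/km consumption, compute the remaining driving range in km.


Step 1: capacity retention = 100 - 2.081 * sqrt(4.94) = 100 - 2.081 * 2.2226 = 95.375%
Step 2: C_now = 74.27 * 95.375/100 = 70.835 Ah
Step 3: E_pack = V * C_now = 311 * 70.835 = 22030 Wh
Step 4: range = E_pack / consumption = 22030 / 213.9 = 103.0 km

103.0 km


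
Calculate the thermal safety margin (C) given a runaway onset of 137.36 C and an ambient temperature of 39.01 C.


margin = T_onset - T_ambient = 137.36 - 39.01 = 98.35 C

98.35 C


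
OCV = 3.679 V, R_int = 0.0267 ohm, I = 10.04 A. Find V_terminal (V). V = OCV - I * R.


IR drop = 10.04 * 0.0267 = 0.26807 V
V = 3.679 - 0.26807 = 3.411 V

3.411 V


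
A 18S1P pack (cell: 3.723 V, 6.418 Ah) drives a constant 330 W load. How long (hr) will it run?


Step 1: E_pack = Ns * V_cell * Np * C_cell = 18 * 3.723 * 1 * 6.418 = 430.1 Wh
Step 2: t = E_pack / P = 430.1 / 330 = 1.303 hr

1.303 hr


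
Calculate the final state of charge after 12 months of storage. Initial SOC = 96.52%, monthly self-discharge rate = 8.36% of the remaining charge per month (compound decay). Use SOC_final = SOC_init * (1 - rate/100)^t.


decay = (1 - 8.36/100)^12 = 0.35077
SOC_final = 96.52 * 0.35077 = 33.86%

33.86%


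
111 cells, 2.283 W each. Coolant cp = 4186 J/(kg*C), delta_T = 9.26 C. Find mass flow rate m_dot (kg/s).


Q_total = 111 * 2.283 = 253.41 W
m_dot = Q_total / (cp * dT) = 253.41 / (4186 * 9.26) = 0.006538 kg/s

0.006538 kg/s


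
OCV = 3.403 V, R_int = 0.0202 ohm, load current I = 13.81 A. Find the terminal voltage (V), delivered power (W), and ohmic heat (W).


Step 1: V_terminal = OCV - I*R = 3.403 - 13.81 * 0.0202 = 3.124 V
Step 2: P_out = V_terminal * I = 3.124 * 13.81 = 43.14 W
Step 3: Q = I^2 * R = 13.81^2 * 0.0202 = 3.852 W

V=3.124 V, P=43.14 W, Q=3.852 W


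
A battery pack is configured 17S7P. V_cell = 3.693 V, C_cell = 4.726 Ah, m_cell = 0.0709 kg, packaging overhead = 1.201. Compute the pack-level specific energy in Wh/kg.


Step 1: V_pack = 17 * 3.693 = 62.781 V
Step 2: C_pack = 7 * 4.726 = 33.082 Ah
Step 3: E_pack = V_pack * C_pack = 62.781 * 33.082 = 2076.9 Wh
Step 4: m_pack = 17 * 7 * 0.0709 * 1.201 = 10.133 kg
Step 5: ED = E_pack / m_pack = 2076.9 / 10.133 = 205.0 Wh/kg

205.0 Wh/kg


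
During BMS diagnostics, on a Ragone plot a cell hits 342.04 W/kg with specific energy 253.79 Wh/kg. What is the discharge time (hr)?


t = E / P = 253.79 / 342.04 = 0.7420 hr

0.7420 hr


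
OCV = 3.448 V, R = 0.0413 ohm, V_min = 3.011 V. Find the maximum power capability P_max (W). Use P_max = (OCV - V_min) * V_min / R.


dV = OCV - V_min = 0.437 V (so I_max = dV / R)
P_max = dV * V_min / R = 0.437 * 3.011 / 0.0413 = 31.86 W

31.86 W


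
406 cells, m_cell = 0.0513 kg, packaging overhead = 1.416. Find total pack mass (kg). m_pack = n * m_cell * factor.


Cell mass sum = 406 * 0.0513 = 20.828 kg
With overhead 1.416: m_pack = 20.828 * 1.416 = 29.49 kg

29.49 kg


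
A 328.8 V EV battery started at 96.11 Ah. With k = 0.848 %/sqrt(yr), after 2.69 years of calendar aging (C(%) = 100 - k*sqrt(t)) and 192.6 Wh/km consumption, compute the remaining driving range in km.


Step 1: capacity retention = 100 - 0.848 * sqrt(2.69) = 100 - 0.848 * 1.6401 = 98.609%
Step 2: C_now = 96.11 * 98.609/100 = 94.773 Ah
Step 3: E_pack = V * C_now = 328.8 * 94.773 = 31161 Wh
Step 4: range = E_pack / consumption = 31161 / 192.6 = 161.8 km

161.8 km


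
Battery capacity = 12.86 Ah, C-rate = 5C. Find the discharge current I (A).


At 5C: I = 5 * 12.86 Ah = 64.3 A

64.3 A


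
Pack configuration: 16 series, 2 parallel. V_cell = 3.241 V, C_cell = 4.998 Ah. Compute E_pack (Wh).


V_pack = 16 * 3.241 = 51.856 V
C_pack = 2 * 4.998 = 9.996 Ah
E = V_pack * C_pack = 51.856 * 9.996 = 518.4 Wh

518.4 Wh


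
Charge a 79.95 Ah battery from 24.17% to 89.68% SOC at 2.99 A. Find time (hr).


Step 1: dSOC = 89.68% - 24.17% = 65.51%
Step 2: delta_Ah = 79.95 * 65.51 / 100 = 52.375 Ah
Step 3: t = 52.375 / 2.99 = 17.52 hr

17.52 hr


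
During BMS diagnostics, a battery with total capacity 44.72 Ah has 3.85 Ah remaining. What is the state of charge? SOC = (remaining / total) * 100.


SOC% = 3.85 / 44.72 * 100 = 8.609%

8.609%


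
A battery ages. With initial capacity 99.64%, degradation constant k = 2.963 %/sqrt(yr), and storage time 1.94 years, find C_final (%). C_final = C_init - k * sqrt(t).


Step 1: sqrt(1.94 yr) = 1.3928
Step 2: drop = 2.963 * 1.3928 = 4.1269
Step 3: C_final = 99.64 - 4.1269 = 95.51%

95.51%


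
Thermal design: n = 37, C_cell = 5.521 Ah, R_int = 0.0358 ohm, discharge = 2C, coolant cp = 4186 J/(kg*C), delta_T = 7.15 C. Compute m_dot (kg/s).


Step 1: I = 2 * 5.521 = 11.042 A
Step 2: Q_cell = I^2 * R = 11.042^2 * 0.0358 = 4.3649 W
Step 3: Q_total = 37 * 4.3649 = 161.5 W
Step 4: m_dot = Q_total / (cp * dT) = 161.5 / (4186 * 7.15) = 0.005396 kg/s

0.005396 kg/s


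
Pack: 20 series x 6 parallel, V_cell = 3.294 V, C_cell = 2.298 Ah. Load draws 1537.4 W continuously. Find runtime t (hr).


Step 1: E_pack = Ns * V_cell * Np * C_cell = 20 * 3.294 * 6 * 2.298 = 908.35 Wh
Step 2: t = E_pack / P = 908.35 / 1537.4 = 0.5908 hr

0.5908 hr


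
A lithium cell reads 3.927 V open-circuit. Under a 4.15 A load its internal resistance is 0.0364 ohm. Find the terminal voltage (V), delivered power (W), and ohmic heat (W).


Step 1: V_terminal = OCV - I*R = 3.927 - 4.15 * 0.0364 = 3.7759 V
Step 2: P_out = V_terminal * I = 3.7759 * 4.15 = 15.67 W
Step 3: Q = I^2 * R = 4.15^2 * 0.0364 = 0.6269 W

V=3.7759 V, P=15.67 W, Q=0.6269 W


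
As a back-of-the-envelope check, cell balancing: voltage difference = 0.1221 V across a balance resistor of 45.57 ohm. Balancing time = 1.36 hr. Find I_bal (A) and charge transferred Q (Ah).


First, Ohm's law: I_bal = 0.1221 V / 45.57 ohm = 0.0026794 A
Then Q = I * t = 0.0026794 A * 1.36 hr = 0.003644 Ah

I=0.0026794 A, Q=0.003644 Ah


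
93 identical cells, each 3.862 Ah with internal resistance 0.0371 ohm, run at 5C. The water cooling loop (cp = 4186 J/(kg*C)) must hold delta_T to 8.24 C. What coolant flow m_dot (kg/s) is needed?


Step 1: I = 5 * 3.862 = 19.31 A
Step 2: Q_cell = I^2 * R = 19.31^2 * 0.0371 = 13.834 W
Step 3: Q_total = 93 * 13.834 = 1286.6 W
Step 4: m_dot = Q_total / (cp * dT) = 1286.6 / (4186 * 8.24) = 0.03730 kg/s

0.03730 kg/s


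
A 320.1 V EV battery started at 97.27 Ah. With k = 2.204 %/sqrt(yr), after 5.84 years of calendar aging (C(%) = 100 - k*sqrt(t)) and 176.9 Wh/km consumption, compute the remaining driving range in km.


Step 1: capacity retention = 100 - 2.204 * sqrt(5.84) = 100 - 2.204 * 2.4166 = 94.674%
Step 2: C_now = 97.27 * 94.674/100 = 92.089 Ah
Step 3: E_pack = V * C_now = 320.1 * 92.089 = 29478 Wh
Step 4: range = E_pack / consumption = 29478 / 176.9 = 166.6 km

166.6 km


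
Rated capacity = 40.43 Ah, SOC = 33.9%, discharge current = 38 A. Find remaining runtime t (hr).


Step 1: remaining = SOC/100 * C_total = 33.9/100 * 40.43 = 13.706 Ah
Step 2: t = remaining / I = 13.706 / 38 = 0.3607 hr

0.3607 hr


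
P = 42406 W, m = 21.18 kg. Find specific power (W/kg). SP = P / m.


Specific power = 42406 W / 21.18 kg = 2002 W/kg

2002 W/kg


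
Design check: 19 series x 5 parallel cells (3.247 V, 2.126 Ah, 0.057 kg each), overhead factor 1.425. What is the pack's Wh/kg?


Step 1: V_pack = 19 * 3.247 = 61.693 V
Step 2: C_pack = 5 * 2.126 = 10.63 Ah
Step 3: E_pack = V_pack * C_pack = 61.693 * 10.63 = 655.8 Wh
Step 4: m_pack = 19 * 5 * 0.057 * 1.425 = 7.7164 kg
Step 5: ED = E_pack / m_pack = 655.8 / 7.7164 = 84.99 Wh/kg

84.99 Wh/kg


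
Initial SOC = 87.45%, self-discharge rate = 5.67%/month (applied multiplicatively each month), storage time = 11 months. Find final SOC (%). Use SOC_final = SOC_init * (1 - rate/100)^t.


decay = (1 - 5.67/100)^11 = 0.5262
SOC_final = 87.45 * 0.5262 = 46.02%

46.02%


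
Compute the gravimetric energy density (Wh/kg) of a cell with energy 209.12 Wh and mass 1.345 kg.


Specific energy = 209.12 Wh / 1.345 kg = 155.5 Wh/kg

155.5 Wh/kg


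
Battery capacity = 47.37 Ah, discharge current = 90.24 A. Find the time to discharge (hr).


t = capacity / current = 47.37 / 90.24 = 0.5249 hr

0.5249 hr


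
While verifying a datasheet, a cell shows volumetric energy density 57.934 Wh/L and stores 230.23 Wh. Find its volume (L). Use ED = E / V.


V = E / ED = 230.23 / 57.934 = 3.974 L

3.974 L


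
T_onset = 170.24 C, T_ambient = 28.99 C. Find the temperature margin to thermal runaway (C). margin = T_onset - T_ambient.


margin = T_onset - T_ambient = 170.24 - 28.99 = 141.25 C

141.25 C


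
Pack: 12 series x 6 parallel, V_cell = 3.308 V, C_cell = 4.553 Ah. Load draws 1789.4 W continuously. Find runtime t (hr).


Step 1: E_pack = Ns * V_cell * Np * C_cell = 12 * 3.308 * 6 * 4.553 = 1084.4 Wh
Step 2: t = E_pack / P = 1084.4 / 1789.4 = 0.6060 hr

0.6060 hr


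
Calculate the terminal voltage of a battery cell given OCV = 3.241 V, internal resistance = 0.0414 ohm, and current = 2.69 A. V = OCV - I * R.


V = OCV - I*R = 3.241 - 2.69 * 0.0414 = 3.130 V

3.130 V


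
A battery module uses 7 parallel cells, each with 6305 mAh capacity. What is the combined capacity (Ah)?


Convert: C_cell = 6305 mAh = 6.305 Ah
C_total = 7 * 6.305 = 44.135 Ah

44.135 Ah


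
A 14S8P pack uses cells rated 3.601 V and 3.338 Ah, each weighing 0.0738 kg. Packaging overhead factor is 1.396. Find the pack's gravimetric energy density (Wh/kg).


Step 1: V_pack = 14 * 3.601 = 50.414 V
Step 2: C_pack = 8 * 3.338 = 26.704 Ah
Step 3: E_pack = V_pack * C_pack = 50.414 * 26.704 = 1346.3 Wh
Step 4: m_pack = 14 * 8 * 0.0738 * 1.396 = 11.539 kg
Step 5: ED = E_pack / m_pack = 1346.3 / 11.539 = 116.7 Wh/kg

116.7 Wh/kg


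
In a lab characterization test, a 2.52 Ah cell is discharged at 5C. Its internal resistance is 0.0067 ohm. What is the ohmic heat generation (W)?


Step 1: I = C_rate * capacity = 5 * 2.52 = 12.6 A
Step 2: Q = I^2 * R = 12.6^2 * 0.0067 = 158.76 * 0.0067 = 1.064 W

1.064 W


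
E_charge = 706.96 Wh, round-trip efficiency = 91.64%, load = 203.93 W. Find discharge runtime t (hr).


Step 1: E_discharge = eta/100 * E_charge = 91.64/100 * 706.96 = 647.86 Wh
Step 2: t = E_discharge / P = 647.86 / 203.93 = 3.177 hr

3.177 hr


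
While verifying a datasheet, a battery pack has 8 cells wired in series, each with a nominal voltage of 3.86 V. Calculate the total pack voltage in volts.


With 8 cells in series at 3.86 V each, V_pack = 30.88 V

30.88 V


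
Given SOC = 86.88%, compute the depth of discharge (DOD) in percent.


Complement of SOC: DOD = 100% - 86.88% = 13.12%

13.12%


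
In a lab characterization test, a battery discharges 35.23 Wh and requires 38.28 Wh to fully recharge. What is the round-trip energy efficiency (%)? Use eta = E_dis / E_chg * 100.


Round-trip efficiency = 35.23/38.28 * 100% = 92.03%

92.03%


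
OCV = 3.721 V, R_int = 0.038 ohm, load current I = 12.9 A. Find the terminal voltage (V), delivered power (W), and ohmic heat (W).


Step 1: V_terminal = OCV - I*R = 3.721 - 12.9 * 0.038 = 3.2308 V
Step 2: P_out = V_terminal * I = 3.2308 * 12.9 = 41.68 W
Step 3: Q = I^2 * R = 12.9^2 * 0.038 = 6.324 W

V=3.2308 V, P=41.68 W, Q=6.324 W


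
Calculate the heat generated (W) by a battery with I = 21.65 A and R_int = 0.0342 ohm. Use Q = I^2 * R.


Q = I^2 * R = 21.65^2 * 0.0342 = 16.03 W

16.03 W


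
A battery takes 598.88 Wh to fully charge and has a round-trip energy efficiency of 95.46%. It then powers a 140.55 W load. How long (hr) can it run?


Step 1: E_discharge = eta/100 * E_charge = 95.46/100 * 598.88 = 571.69 Wh
Step 2: t = E_discharge / P = 571.69 / 140.55 = 4.068 hr

4.068 hr


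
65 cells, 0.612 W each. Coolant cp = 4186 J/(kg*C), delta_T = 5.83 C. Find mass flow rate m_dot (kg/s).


Step 1: Total heat Q = 65 * 0.612 W = 39.78 W
Step 2: denom = cp * dT = 4186 * 5.83 = 24404
Step 3: m_dot = 39.78 / 24404 = 0.001630 kg/s

0.001630 kg/s


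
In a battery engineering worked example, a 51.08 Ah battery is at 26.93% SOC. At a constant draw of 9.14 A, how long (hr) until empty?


Step 1: remaining = SOC/100 * C_total = 26.93/100 * 51.08 = 13.756 Ah
Step 2: t = remaining / I = 13.756 / 9.14 = 1.505 hr

1.505 hr


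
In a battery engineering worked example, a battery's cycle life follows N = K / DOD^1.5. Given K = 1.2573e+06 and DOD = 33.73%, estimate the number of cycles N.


Step 1: DOD^1.5 = 33.73^1.5 = 195.9
Step 2: N = 1.2573e+06 / 195.9 = 6418 cycles

6418 cycles


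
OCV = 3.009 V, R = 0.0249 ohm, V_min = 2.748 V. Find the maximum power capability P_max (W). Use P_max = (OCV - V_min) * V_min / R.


dV = OCV - V_min = 0.261 V (so I_max = dV / R)
P_max = dV * V_min / R = 0.261 * 2.748 / 0.0249 = 28.80 W

28.80 W


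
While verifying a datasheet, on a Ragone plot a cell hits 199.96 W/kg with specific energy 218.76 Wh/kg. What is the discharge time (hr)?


t = E / P = 218.76 / 199.96 = 1.094 hr

1.094 hr


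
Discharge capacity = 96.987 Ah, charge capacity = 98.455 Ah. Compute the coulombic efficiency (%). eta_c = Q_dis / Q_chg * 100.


eta_c = Q_dis / Q_chg * 100 = 96.987 / 98.455 * 100 = 98.51%

98.51%


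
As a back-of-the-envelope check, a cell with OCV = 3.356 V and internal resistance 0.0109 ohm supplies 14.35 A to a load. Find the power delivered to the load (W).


Step 1: V_terminal = OCV - I*R = 3.356 - 14.35 * 0.0109 = 3.1996 V
Step 2: P_out = V_terminal * I = 3.1996 * 14.35 = 45.91 W

45.91 W


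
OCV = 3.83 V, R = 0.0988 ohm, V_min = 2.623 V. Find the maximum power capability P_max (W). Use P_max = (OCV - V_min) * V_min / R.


P_max = (OCV - V_min) * V_min / R = (3.83 - 2.623) * 2.623 / 0.0988 = 1.207 * 2.623 / 0.0988 = 32.04 W

32.04 W


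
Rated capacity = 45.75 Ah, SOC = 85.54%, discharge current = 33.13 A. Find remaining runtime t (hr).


Step 1: remaining = SOC/100 * C_total = 85.54/100 * 45.75 = 39.135 Ah
Step 2: t = remaining / I = 39.135 / 33.13 = 1.181 hr

1.181 hr


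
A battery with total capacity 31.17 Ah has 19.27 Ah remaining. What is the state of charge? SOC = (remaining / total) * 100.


SOC% = 19.27 / 31.17 * 100 = 61.82%

61.82%


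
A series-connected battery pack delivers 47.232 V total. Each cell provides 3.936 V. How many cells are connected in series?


n = V_pack / V_cell = 47.232 / 3.936 = 12

12


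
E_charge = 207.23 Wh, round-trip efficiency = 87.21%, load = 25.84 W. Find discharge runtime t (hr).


Step 1: E_discharge = eta/100 * E_charge = 87.21/100 * 207.23 = 180.73 Wh
Step 2: t = E_discharge / P = 180.73 / 25.84 = 6.994 hr

6.994 hr


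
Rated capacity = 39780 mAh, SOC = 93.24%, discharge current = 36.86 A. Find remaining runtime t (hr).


Convert: C_total = 39780 mAh = 39.78 Ah
Step 1: remaining = SOC/100 * C_total = 93.24/100 * 39.78 = 37.091 Ah
Step 2: t = remaining / I = 37.091 / 36.86 = 1.006 hr

1.006 hr


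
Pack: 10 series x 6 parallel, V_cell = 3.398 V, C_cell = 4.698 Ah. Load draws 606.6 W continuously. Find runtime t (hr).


Step 1: E_pack = Ns * V_cell * Np * C_cell = 10 * 3.398 * 6 * 4.698 = 957.83 Wh
Step 2: t = E_pack / P = 957.83 / 606.6 = 1.579 hr

1.579 hr


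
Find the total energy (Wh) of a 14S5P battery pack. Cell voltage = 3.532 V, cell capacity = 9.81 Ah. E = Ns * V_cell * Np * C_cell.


E = Ns * Vcell * Np * Ccell = 14 * 3.532 * 5 * 9.81 = 2425 Wh

2425 Wh


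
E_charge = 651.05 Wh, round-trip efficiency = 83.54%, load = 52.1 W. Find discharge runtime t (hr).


Step 1: E_discharge = eta/100 * E_charge = 83.54/100 * 651.05 = 543.89 Wh
Step 2: t = E_discharge / P = 543.89 / 52.1 = 10.44 hr

10.44 hr


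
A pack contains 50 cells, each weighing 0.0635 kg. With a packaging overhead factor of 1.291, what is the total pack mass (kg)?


Cell mass sum = 50 * 0.0635 = 3.175 kg
With overhead 1.291: m_pack = 3.175 * 1.291 = 4.099 kg

4.099 kg


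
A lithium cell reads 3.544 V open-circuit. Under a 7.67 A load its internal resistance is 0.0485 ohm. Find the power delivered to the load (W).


Step 1: V_terminal = OCV - I*R = 3.544 - 7.67 * 0.0485 = 3.172 V
Step 2: P_out = V_terminal * I = 3.172 * 7.67 = 24.33 W

24.33 W


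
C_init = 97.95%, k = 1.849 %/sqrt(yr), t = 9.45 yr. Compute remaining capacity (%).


Step 1: sqrt(9.45 yr) = 3.0741
Step 2: drop = 1.849 * 3.0741 = 5.684
Step 3: C_final = 97.95 - 5.684 = 92.27%

92.27%


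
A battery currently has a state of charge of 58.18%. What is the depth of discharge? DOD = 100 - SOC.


DOD = 100 - SOC = 100 - 58.18 = 41.82%

41.82%


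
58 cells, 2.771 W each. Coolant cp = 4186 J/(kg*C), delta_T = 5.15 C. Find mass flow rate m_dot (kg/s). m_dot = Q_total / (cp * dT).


Step 1: Total heat Q = 58 * 2.771 W = 160.72 W
Step 2: denom = cp * dT = 4186 * 5.15 = 21558
Step 3: m_dot = 160.72 / 21558 = 0.007455 kg/s

0.007455 kg/s


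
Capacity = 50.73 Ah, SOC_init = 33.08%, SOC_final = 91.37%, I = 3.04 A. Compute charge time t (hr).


Step 1: dSOC = 91.37% - 33.08% = 58.29%
Step 2: delta_Ah = 50.73 * 58.29 / 100 = 29.571 Ah
Step 3: t = 29.571 / 3.04 = 9.727 hr

9.727 hr


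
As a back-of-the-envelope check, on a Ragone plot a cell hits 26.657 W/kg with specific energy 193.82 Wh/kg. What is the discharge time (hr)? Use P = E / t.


t = E / P = 193.82 / 26.657 = 7.271 hr

7.271 hr


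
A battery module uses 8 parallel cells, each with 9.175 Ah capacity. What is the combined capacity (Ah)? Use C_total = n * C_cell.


C_total = 8 * 9.175 = 73.4 Ah

73.4 Ah


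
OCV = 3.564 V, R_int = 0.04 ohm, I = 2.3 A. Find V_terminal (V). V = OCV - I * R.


IR drop = 2.3 * 0.04 = 0.092 V
V = 3.564 - 0.092 = 3.472 V

3.472 V


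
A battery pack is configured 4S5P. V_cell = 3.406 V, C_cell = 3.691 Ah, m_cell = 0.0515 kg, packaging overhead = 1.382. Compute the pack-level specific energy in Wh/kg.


Step 1: V_pack = 4 * 3.406 = 13.624 V
Step 2: C_pack = 5 * 3.691 = 18.455 Ah
Step 3: E_pack = V_pack * C_pack = 13.624 * 18.455 = 251.43 Wh
Step 4: m_pack = 4 * 5 * 0.0515 * 1.382 = 1.4235 kg
Step 5: ED = E_pack / m_pack = 251.43 / 1.4235 = 176.6 Wh/kg

176.6 Wh/kg


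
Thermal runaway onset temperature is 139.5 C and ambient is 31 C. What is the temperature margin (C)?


Safety margin = 139.5 C - 31 C = 108.5 C

108.5 C


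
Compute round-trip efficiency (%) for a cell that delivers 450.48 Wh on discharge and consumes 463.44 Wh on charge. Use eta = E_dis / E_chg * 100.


eta_e = E_dis / E_chg * 100 = 450.48 / 463.44 * 100 = 97.20%

97.20%


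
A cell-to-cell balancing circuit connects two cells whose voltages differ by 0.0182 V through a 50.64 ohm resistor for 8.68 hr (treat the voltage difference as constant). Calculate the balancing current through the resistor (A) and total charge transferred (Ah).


First, Ohm's law: I_bal = 0.0182 V / 50.64 ohm = 3.5940e-04 A
Then Q = I * t = 3.5940e-04 A * 8.68 hr = 0.003120 Ah

I=3.5940e-04 A, Q=0.003120 Ah


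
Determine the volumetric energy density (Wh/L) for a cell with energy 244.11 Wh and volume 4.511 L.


ED = E / V = 244.11 / 4.511 = 54.11 Wh/L

54.11 Wh/L


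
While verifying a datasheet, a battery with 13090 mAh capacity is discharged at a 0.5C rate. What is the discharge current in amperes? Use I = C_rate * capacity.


Convert: capacity = 13090 mAh = 13.09 Ah
I = C_rate * capacity = 0.5 * 13.09 = 6.545 A

6.545 A


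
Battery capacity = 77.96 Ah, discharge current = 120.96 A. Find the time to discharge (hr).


Runtime = 77.96 Ah / 120.96 A = 0.6445 hr

0.6445 hr


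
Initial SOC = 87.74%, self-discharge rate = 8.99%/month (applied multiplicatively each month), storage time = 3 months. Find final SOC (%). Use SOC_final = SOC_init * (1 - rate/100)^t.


decay = (1 - 8.99/100)^3 = 0.75382
SOC_final = 87.74 * 0.75382 = 66.14%

66.14%


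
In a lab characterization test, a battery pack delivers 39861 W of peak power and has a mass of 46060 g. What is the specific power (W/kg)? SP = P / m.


Convert: m = 46060 g = 46.06 kg
Specific power = 39861 W / 46.06 kg = 865.4 W/kg

865.4 W/kg


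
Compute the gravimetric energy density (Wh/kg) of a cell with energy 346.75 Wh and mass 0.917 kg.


Specific energy = 346.75 Wh / 0.917 kg = 378.1 Wh/kg

378.1 Wh/kg


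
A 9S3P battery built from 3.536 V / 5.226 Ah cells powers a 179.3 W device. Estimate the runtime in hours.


Step 1: E_pack = Ns * V_cell * Np * C_cell = 9 * 3.536 * 3 * 5.226 = 498.94 Wh
Step 2: t = E_pack / P = 498.94 / 179.3 = 2.783 hr

2.783 hr


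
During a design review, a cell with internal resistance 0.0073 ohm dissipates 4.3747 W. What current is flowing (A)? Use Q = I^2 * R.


I = sqrt(Q / R) = sqrt(4.3747 / 0.0073) = sqrt(599.27) = 24.48 A

24.48 A


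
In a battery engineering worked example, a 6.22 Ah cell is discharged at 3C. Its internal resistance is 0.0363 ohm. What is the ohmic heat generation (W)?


Step 1: I = C_rate * capacity = 3 * 6.22 = 18.66 A
Step 2: Q = I^2 * R = 18.66^2 * 0.0363 = 348.2 * 0.0363 = 12.64 W

12.64 W


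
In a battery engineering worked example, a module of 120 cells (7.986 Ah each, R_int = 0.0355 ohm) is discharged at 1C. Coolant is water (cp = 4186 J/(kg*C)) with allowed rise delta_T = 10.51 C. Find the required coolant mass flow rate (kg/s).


Step 1: I = 1 * 7.986 = 7.986 A
Step 2: Q_cell = I^2 * R = 7.986^2 * 0.0355 = 2.2641 W
Step 3: Q_total = 120 * 2.2641 = 271.69 W
Step 4: m_dot = Q_total / (cp * dT) = 271.69 / (4186 * 10.51) = 0.006175 kg/s

0.006175 kg/s


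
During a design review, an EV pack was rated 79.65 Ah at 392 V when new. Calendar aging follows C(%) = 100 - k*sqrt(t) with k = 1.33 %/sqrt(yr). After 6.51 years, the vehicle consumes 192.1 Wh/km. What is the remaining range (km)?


Step 1: capacity retention = 100 - 1.33 * sqrt(6.51) = 100 - 1.33 * 2.5515 = 96.607%
Step 2: C_now = 79.65 * 96.607/100 = 76.947 Ah
Step 3: E_pack = V * C_now = 392 * 76.947 = 30163 Wh
Step 4: range = E_pack / consumption = 30163 / 192.1 = 157.0 km

157.0 km


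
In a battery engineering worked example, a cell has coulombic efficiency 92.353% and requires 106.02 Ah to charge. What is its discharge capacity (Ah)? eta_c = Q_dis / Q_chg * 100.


Q_dis = eta/100 * Q_chg = 92.353/100 * 106.02 = 97.91 Ah

97.91 Ah


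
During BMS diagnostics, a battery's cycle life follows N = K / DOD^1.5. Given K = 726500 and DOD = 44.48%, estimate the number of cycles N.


DOD^1.5 = 296.65
N = K / DOD^1.5 = 726500 / 296.65 = 2449

2449 cycles


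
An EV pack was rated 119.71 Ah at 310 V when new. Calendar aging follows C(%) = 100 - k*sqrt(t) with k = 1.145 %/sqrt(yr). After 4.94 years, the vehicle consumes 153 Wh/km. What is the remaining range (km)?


Step 1: capacity retention = 100 - 1.145 * sqrt(4.94) = 100 - 1.145 * 2.2226 = 97.455%
Step 2: C_now = 119.71 * 97.455/100 = 116.66 Ah
Step 3: E_pack = V * C_now = 310 * 116.66 = 36165 Wh
Step 4: range = E_pack / consumption = 36165 / 153 = 236.4 km

236.4 km


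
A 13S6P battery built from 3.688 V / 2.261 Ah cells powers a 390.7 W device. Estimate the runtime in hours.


Step 1: E_pack = Ns * V_cell * Np * C_cell = 13 * 3.688 * 6 * 2.261 = 650.41 Wh
Step 2: t = E_pack / P = 650.41 / 390.7 = 1.665 hr

1.665 hr


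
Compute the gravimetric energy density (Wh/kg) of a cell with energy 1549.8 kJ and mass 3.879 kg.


Convert: E = 1549.8 kJ = 430.5 Wh
ED = E / m = 430.5 / 3.879 = 111.0 Wh/kg

111.0 Wh/kg


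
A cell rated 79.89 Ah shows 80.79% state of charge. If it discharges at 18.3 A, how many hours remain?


Step 1: remaining = SOC/100 * C_total = 80.79/100 * 79.89 = 64.543 Ah
Step 2: t = remaining / I = 64.543 / 18.3 = 3.527 hr

3.527 hr


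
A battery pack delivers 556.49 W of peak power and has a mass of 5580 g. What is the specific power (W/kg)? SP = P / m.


Convert: m = 5580 g = 5.58 kg
Specific power = 556.49 W / 5.58 kg = 99.73 W/kg

99.73 W/kg


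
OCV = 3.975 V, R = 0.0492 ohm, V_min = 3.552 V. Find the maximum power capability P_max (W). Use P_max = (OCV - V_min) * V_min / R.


dV = OCV - V_min = 0.423 V (so I_max = dV / R)
P_max = dV * V_min / R = 0.423 * 3.552 / 0.0492 = 30.54 W

30.54 W


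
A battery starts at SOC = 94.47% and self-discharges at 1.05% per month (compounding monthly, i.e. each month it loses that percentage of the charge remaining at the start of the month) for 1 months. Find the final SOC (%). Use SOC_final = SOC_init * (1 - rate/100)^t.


Monthly retention factor = 1 - 1.05/100 = 0.9895
Over 1 months: factor^1 = 0.9895
SOC_final = 94.47 * 0.9895 = 93.48%

93.48%


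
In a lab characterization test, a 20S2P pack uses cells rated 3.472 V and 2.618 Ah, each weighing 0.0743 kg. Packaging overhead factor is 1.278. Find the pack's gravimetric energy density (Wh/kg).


Step 1: V_pack = 20 * 3.472 = 69.44 V
Step 2: C_pack = 2 * 2.618 = 5.236 Ah
Step 3: E_pack = V_pack * C_pack = 69.44 * 5.236 = 363.59 Wh
Step 4: m_pack = 20 * 2 * 0.0743 * 1.278 = 3.7982 kg
Step 5: ED = E_pack / m_pack = 363.59 / 3.7982 = 95.73 Wh/kg

95.73 Wh/kg


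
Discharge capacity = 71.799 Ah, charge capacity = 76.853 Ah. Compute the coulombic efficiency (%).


Coulombic efficiency = 71.799/76.853 * 100% = 93.42%

93.42%


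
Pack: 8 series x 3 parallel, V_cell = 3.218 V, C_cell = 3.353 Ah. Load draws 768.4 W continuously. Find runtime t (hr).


Step 1: E_pack = Ns * V_cell * Np * C_cell = 8 * 3.218 * 3 * 3.353 = 258.96 Wh
Step 2: t = E_pack / P = 258.96 / 768.4 = 0.3370 hr

0.3370 hr


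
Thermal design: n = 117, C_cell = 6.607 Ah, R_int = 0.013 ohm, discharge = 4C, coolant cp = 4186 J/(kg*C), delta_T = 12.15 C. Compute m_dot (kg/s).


Step 1: I = 4 * 6.607 = 26.428 A
Step 2: Q_cell = I^2 * R = 26.428^2 * 0.013 = 9.0797 W
Step 3: Q_total = 117 * 9.0797 = 1062.3 W
Step 4: m_dot = Q_total / (cp * dT) = 1062.3 / (4186 * 12.15) = 0.02089 kg/s

0.02089 kg/s


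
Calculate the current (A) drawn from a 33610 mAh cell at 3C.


Convert: capacity = 33610 mAh = 33.61 Ah
At 3C: I = 3 * 33.61 Ah = 100.83 A

100.83 A


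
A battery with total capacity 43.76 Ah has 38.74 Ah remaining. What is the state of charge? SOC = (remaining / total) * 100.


SOC = (remaining / total) * 100 = (38.74 / 43.76) * 100 = 88.53%

88.53%


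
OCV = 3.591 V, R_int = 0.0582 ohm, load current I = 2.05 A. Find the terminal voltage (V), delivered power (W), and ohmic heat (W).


Step 1: V_terminal = OCV - I*R = 3.591 - 2.05 * 0.0582 = 3.4717 V
Step 2: P_out = V_terminal * I = 3.4717 * 2.05 = 7.117 W
Step 3: Q = I^2 * R = 2.05^2 * 0.0582 = 0.2446 W

V=3.4717 V, P=7.117 W, Q=0.2446 W


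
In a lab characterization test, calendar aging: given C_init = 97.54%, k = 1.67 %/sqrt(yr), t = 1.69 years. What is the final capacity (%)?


Step 1: sqrt(1.69 yr) = 1.3
Step 2: drop = 1.67 * 1.3 = 2.171
Step 3: C_final = 97.54 - 2.171 = 95.37%

95.37%


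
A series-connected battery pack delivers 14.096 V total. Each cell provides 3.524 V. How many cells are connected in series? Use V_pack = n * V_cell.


Rearranging: n = V_pack / V_cell = 14.096 / 3.524 = 4 cells

4


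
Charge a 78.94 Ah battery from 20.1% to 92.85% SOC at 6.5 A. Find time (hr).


Step 1: dSOC = 92.85% - 20.1% = 72.75%
Step 2: delta_Ah = 78.94 * 72.75 / 100 = 57.429 Ah
Step 3: t = 57.429 / 6.5 = 8.835 hr

8.835 hr


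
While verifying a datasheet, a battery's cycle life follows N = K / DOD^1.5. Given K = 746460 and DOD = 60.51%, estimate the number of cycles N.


Step 1: DOD^1.5 = 60.51^1.5 = 470.7
Step 2: N = 746460 / 470.7 = 1586 cycles

1586 cycles


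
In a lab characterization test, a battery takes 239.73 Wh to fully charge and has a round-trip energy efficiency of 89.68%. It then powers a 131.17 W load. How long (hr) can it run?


Step 1: E_discharge = eta/100 * E_charge = 89.68/100 * 239.73 = 214.99 Wh
Step 2: t = E_discharge / P = 214.99 / 131.17 = 1.639 hr

1.639 hr


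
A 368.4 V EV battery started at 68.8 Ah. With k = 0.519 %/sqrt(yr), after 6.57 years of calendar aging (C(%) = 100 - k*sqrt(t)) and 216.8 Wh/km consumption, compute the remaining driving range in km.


Step 1: capacity retention = 100 - 0.519 * sqrt(6.57) = 100 - 0.519 * 2.5632 = 98.67%
Step 2: C_now = 68.8 * 98.67/100 = 67.885 Ah
Step 3: E_pack = V * C_now = 368.4 * 67.885 = 25009 Wh
Step 4: range = E_pack / consumption = 25009 / 216.8 = 115.4 km

115.4 km


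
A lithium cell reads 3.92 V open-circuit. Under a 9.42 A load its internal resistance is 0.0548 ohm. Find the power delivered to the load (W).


Step 1: V_terminal = OCV - I*R = 3.92 - 9.42 * 0.0548 = 3.4038 V
Step 2: P_out = V_terminal * I = 3.4038 * 9.42 = 32.06 W

32.06 W


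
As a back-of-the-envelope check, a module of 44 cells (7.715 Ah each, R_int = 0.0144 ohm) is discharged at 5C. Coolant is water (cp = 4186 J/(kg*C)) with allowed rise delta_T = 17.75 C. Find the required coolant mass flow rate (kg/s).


Step 1: I = 5 * 7.715 = 38.575 A
Step 2: Q_cell = I^2 * R = 38.575^2 * 0.0144 = 21.428 W
Step 3: Q_total = 44 * 21.428 = 942.83 W
Step 4: m_dot = Q_total / (cp * dT) = 942.83 / (4186 * 17.75) = 0.01269 kg/s

0.01269 kg/s


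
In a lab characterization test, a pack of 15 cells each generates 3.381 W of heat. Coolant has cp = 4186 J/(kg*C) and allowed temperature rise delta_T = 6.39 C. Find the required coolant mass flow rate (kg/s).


Q_total = 15 * 3.381 = 50.715 W
m_dot = Q_total / (cp * dT) = 50.715 / (4186 * 6.39) = 0.001896 kg/s

0.001896 kg/s


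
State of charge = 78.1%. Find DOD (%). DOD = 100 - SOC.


DOD = 100 - SOC = 100 - 78.1 = 21.9%

21.9%


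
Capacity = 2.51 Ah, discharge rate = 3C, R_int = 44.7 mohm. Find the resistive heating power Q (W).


Convert: R = 44.7 mohm = 0.0447 ohm
Step 1: I = C_rate * capacity = 3 * 2.51 = 7.53 A
Step 2: Q = I^2 * R = 7.53^2 * 0.0447 = 56.701 * 0.0447 = 2.535 W

2.535 W


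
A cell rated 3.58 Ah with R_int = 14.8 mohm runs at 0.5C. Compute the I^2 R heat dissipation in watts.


Convert: R = 14.8 mohm = 0.0148 ohm
Step 1: I = C_rate * capacity = 0.5 * 3.58 = 1.79 A
Step 2: Q = I^2 * R = 1.79^2 * 0.0148 = 3.2041 * 0.0148 = 0.04742 W

0.04742 W


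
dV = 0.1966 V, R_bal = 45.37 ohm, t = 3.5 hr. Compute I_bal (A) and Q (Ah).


First, Ohm's law: I_bal = 0.1966 V / 45.37 ohm = 0.0043333 A
Then Q = I * t = 0.0043333 A * 3.5 hr = 0.01517 Ah

I=0.0043333 A, Q=0.01517 Ah


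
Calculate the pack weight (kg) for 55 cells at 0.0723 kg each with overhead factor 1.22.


m_pack = n * m_cell * overhead = 55 * 0.0723 * 1.22 = 4.851 kg

4.851 kg


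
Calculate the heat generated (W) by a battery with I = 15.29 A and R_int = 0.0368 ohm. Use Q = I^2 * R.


I^2 = 233.78
Q = 233.78 * 0.0368 = 8.603 W

8.603 W


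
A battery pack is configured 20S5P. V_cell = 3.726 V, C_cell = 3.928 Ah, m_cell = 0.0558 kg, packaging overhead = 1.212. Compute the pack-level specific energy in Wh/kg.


Step 1: V_pack = 20 * 3.726 = 74.52 V
Step 2: C_pack = 5 * 3.928 = 19.64 Ah
Step 3: E_pack = V_pack * C_pack = 74.52 * 19.64 = 1463.6 Wh
Step 4: m_pack = 20 * 5 * 0.0558 * 1.212 = 6.763 kg
Step 5: ED = E_pack / m_pack = 1463.6 / 6.763 = 216.4 Wh/kg

216.4 Wh/kg


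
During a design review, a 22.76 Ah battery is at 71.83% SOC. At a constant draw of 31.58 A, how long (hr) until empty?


Step 1: remaining = SOC/100 * C_total = 71.83/100 * 22.76 = 16.349 Ah
Step 2: t = remaining / I = 16.349 / 31.58 = 0.5177 hr

0.5177 hr


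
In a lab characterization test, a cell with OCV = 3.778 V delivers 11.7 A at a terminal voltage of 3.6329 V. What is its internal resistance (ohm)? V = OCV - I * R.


R = (OCV - V) / I = (3.778 - 3.6329) / 11.7 = 0.01240 ohm

0.01240 ohm


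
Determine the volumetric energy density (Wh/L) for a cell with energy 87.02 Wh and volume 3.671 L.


Volumetric ED = 87.02 Wh / 3.671 L = 23.70 Wh/L

23.70 Wh/L


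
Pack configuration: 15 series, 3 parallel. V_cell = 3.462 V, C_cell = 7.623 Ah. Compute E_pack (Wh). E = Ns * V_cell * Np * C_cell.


V_pack = 15 * 3.462 = 51.93 V
C_pack = 3 * 7.623 = 22.869 Ah
E = V_pack * C_pack = 51.93 * 22.869 = 1188 Wh

1188 Wh


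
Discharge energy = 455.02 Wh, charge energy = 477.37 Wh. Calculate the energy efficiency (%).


Round-trip efficiency = 455.02/477.37 * 100% = 95.32%

95.32%


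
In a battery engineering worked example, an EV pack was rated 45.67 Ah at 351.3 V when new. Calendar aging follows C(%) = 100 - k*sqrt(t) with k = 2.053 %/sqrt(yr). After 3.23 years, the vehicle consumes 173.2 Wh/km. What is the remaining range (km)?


Step 1: capacity retention = 100 - 2.053 * sqrt(3.23) = 100 - 2.053 * 1.7972 = 96.31%
Step 2: C_now = 45.67 * 96.31/100 = 43.985 Ah
Step 3: E_pack = V * C_now = 351.3 * 43.985 = 15452 Wh
Step 4: range = E_pack / consumption = 15452 / 173.2 = 89.21 km

89.21 km


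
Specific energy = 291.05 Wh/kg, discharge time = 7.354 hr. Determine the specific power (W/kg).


Specific power = 291.05 Wh/kg / 7.354 hr = 39.58 W/kg

39.58 W/kg


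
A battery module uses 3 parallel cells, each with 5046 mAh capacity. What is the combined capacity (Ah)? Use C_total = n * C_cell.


Convert: C_cell = 5046 mAh = 5.046 Ah
C_total = 3 * 5.046 = 15.138 Ah

15.138 Ah


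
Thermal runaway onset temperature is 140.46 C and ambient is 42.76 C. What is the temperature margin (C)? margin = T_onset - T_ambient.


margin = T_onset - T_ambient = 140.46 - 42.76 = 97.7 C

97.7 C


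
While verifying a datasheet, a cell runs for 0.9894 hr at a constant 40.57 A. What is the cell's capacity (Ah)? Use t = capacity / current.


C = I * t = 40.57 * 0.9894 = 40.14 Ah

40.14 Ah


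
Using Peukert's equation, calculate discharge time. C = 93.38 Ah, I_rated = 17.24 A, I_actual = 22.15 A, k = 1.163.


Step 1: t_rated = C / I_rated = 93.38 / 17.24 = 5.4165 hr
Step 2: ratio = 17.24 / 22.15 = 0.77833
Step 3: ratio^k = 0.77833^1.163 = 0.74718
Step 4: t = t_rated * ratio^k = 5.4165 * 0.74718 = 4.047 hr

4.047 hr


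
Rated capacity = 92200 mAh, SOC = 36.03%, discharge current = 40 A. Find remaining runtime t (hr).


Convert: C_total = 92200 mAh = 92.2 Ah
Step 1: remaining = SOC/100 * C_total = 36.03/100 * 92.2 = 33.22 Ah
Step 2: t = remaining / I = 33.22 / 40 = 0.8305 hr

0.8305 hr


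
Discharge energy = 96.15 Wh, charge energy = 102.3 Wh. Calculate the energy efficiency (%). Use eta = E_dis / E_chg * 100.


eta_e = E_dis / E_chg * 100 = 96.15 / 102.3 * 100 = 93.99%

93.99%
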